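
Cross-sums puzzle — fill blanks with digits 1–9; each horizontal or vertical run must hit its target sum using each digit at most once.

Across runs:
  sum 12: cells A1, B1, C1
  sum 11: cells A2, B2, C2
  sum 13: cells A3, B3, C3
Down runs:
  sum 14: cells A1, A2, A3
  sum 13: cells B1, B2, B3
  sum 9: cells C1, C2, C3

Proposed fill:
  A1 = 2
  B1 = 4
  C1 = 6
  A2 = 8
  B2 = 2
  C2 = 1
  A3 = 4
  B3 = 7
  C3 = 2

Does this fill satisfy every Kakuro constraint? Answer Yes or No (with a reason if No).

Yes

Across: 2+4+6=12; 8+2+1=11; 4+7+2=13. Down: 2+8+4=14; 4+2+7=13; 6+1+2=9. No digit repeats within any run.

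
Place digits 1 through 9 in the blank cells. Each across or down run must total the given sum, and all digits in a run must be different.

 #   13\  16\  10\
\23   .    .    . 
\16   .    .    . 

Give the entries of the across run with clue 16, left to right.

23 in 3 cells must be {6,8,9}; 16 in 2 cells must be {7,9}.
The 23 across and the 16 down share only 9, so R1C2 = 9.
R2C2 = 16 − 9 = 7 completes the 16 down.
Nothing is forced directly, so branch on R1C1, whose candidates are 6 or 8. If R1C1 = 6: that forces R1C3 = 8, after which R2C1 would have to be in {1,3,4,5,6,8} for the 16 across but in {7} for the 13 down — contradiction. So R1C1 = 8.
R1C3 = 23 − 17 = 6 completes the 23 across.
R2C1 = 13 − 8 = 5 completes the 13 down.
R2C3 = 16 − 12 = 4 completes the 16 across.

5, 7, 4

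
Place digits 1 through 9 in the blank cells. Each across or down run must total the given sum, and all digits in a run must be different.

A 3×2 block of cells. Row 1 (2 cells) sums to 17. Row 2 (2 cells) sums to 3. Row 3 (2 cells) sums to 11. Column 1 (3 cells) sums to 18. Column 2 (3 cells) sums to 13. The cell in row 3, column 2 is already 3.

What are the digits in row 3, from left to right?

17 in 2 cells must be {8,9}; 3 in 2 cells must be {1,2}.
(3,1) = 11 − 3 = 8 completes the 11 across.
(1,1) = 9: the only remaining digit allowed by both the 17 across and the 18 down.
(1,2) = 17 − 9 = 8 completes the 17 across.
(2,1) = 18 − 17 = 1 completes the 18 down.
(2,2) = 3 − 1 = 2 completes the 3 across.

8, 3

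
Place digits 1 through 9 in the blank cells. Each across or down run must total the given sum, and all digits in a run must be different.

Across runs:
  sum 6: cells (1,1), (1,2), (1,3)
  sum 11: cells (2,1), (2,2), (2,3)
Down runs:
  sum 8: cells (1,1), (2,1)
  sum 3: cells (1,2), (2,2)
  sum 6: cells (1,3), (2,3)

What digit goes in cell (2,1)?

5

6 in 3 cells must be {1,2,3}; 3 in 2 cells must be {1,2}.
Nothing is forced directly, so branch on (1,2), whose candidates are 1 or 2. If (1,2) = 2: that forces (1,3) = 1, (2,2) = 1, after which (2,3) would have to be in {2,3,4,6,7,8} for the 11 across but in {5} for the 6 down — contradiction. So (1,2) = 1.
Given what's placed, (1,3) must be 2 to fit the 6 across and 6 down.
(2,2) = 3 − 1 = 2 completes the 3 down.
(2,3) = 6 − 2 = 4 completes the 6 down.
(1,1) = 6 − 3 = 3 completes the 6 across.
(2,1) = 11 − 6 = 5 completes the 11 across.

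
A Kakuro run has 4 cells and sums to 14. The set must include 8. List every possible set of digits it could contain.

{1,2,3,8}

4 distinct digits from 1–9 sum between 10 and 30.
Keeping only sets containing 8.
Only one set works: {1,2,3,8}.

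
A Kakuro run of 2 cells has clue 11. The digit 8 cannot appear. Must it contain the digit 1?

Counterexample: {2,9} sums to 11 under that restriction without using 1.

No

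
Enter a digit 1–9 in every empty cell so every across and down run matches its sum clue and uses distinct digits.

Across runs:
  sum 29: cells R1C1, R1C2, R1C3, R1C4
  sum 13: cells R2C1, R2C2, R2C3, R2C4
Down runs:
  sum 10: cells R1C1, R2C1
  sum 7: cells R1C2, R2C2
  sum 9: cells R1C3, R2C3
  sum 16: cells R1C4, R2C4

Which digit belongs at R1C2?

5

29 in 4 cells must be {5,7,8,9}; 16 in 2 cells must be {7,9}.
Only 5 fits R1C2 under both its across sum 29 and down sum 7.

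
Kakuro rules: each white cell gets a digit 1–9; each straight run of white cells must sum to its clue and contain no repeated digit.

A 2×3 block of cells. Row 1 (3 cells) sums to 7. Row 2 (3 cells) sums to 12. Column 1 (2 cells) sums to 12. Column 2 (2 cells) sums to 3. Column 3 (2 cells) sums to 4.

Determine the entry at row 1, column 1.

7 in 3 cells must be {1,2,4}; 3 in 2 cells must be {1,2}; 4 in 2 cells must be {1,3}.
The 7 across and the 12 down share only 4, so (1,1) = 4.
Given what's placed, (1,3) must be 1 to fit the 7 across and 4 down.
(2,1) = 12 − 4 = 8 completes the 12 down.
(2,2) = 1: the only remaining digit allowed by both the 12 across and the 3 down.
(2,3) = 12 − 9 = 3 completes the 12 across.
(1,2) = 7 − 5 = 2 completes the 7 across.

4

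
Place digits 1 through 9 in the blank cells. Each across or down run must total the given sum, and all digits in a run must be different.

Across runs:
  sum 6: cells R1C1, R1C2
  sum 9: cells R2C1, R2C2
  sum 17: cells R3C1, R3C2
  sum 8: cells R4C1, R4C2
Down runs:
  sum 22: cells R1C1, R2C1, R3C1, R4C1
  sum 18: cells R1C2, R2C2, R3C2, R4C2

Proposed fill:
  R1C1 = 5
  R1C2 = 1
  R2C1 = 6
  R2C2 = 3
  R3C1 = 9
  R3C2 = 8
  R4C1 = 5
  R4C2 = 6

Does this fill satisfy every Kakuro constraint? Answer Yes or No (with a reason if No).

No — the across run R4C1–R4C2 sums to 11, not 8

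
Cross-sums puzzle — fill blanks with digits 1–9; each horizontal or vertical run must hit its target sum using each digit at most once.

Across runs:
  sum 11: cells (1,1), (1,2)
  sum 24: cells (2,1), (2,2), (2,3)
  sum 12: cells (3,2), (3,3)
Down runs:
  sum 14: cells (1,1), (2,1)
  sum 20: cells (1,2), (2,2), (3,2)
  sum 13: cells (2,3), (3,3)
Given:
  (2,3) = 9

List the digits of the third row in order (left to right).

24 in 3 cells must be {7,8,9}.
Given what's placed, (2,1) must be 8 to fit the 24 across and 14 down.
(2,2) = 24 − 17 = 7 completes the 24 across.
(3,3) = 13 − 9 = 4 completes the 13 down.
(1,1) = 14 − 8 = 6 completes the 14 down.
(1,2) = 11 − 6 = 5 completes the 11 across.
(3,2) = 12 − 4 = 8 completes the 12 across.

8, 4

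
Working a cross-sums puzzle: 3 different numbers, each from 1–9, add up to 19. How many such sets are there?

3 distinct digits from 1–9 sum between 6 and 24.
Enumerating: {2,8,9}, {3,7,9}, {4,6,9}, {4,7,8}, {5,6,8}.

5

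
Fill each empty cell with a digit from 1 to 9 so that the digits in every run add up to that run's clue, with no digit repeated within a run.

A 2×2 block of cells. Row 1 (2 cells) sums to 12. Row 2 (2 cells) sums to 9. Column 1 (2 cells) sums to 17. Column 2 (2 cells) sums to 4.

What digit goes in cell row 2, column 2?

17 in 2 cells must be {8,9}; 4 in 2 cells must be {1,3}.
The 12 across and the 4 down share only 3, so (1,2) = 3.
The 9 across and the 17 down share only 8, so (2,1) = 8.
(2,2) = 9 − 8 = 1 completes the 9 across.
(1,1) = 12 − 3 = 9 completes the 12 across.

1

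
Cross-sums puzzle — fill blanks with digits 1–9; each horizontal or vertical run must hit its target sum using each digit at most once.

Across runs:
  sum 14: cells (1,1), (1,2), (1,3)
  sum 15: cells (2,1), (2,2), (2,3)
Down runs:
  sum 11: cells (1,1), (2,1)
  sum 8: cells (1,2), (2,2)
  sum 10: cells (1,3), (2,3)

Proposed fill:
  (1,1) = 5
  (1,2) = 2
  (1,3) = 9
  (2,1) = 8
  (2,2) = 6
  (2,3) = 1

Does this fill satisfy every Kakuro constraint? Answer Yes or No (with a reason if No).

No — the across run (1,1)–(1,3) sums to 16, not 14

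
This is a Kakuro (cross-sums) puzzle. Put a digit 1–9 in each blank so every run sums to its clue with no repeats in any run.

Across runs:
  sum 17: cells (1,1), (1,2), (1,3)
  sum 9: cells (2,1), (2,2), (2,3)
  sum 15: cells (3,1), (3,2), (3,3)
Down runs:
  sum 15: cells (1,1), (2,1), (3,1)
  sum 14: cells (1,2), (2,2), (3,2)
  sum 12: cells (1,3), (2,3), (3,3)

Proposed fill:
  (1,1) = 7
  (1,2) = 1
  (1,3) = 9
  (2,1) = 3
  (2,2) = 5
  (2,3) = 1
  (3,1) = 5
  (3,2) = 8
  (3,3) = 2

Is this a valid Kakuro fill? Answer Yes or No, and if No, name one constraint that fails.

Across: 7+1+9=17; 3+5+1=9; 5+8+2=15. Down: 7+3+5=15; 1+5+8=14; 9+1+2=12. No digit repeats within any run.

Yes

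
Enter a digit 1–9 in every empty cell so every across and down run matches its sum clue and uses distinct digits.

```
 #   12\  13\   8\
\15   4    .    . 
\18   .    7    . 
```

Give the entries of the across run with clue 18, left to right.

8, 7, 3

R1C2 = 13 − 7 = 6 completes the 13 down.
R1C3 = 15 − 10 = 5 completes the 15 across.
R2C1 = 12 − 4 = 8 completes the 12 down.
R2C3 = 18 − 15 = 3 completes the 18 across.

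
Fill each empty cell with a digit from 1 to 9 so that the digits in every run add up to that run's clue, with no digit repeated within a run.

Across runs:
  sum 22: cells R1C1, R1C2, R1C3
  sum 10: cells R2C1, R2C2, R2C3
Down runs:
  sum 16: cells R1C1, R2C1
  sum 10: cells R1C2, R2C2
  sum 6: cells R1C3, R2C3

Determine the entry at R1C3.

16 in 2 cells must be {7,9}.
The 22 across and the 6 down share only 5, so R1C3 = 5.
The 10 across and the 16 down share only 7, so R2C1 = 7.
R2C3 = 6 − 5 = 1 completes the 6 down.
R1C1 = 16 − 7 = 9 completes the 16 down.
R1C2 = 22 − 14 = 8 completes the 22 across.
R2C2 = 10 − 8 = 2 completes the 10 across.

5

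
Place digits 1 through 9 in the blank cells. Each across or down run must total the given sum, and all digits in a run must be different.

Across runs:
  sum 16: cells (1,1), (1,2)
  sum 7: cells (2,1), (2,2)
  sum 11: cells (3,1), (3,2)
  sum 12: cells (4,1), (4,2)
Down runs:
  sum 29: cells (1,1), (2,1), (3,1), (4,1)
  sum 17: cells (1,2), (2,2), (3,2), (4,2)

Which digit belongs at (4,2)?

5

16 in 2 cells must be {7,9}; 29 in 4 cells must be {5,7,8,9}.
Only 5 fits (2,1) under both its across sum 7 and down sum 29.
(2,2) = 7 − 5 = 2 completes the 7 across.
Nothing is forced directly, so branch on (1,1), whose candidates are 7 or 9. If (1,1) = 7: that forces (1,2) = 9, (3,2) = 5, after which (4,2) would have to be in {3,4,5,7,8,9} for the 12 across but in {1} for the 17 down — contradiction. So (1,1) = 9.
(1,2) = 16 − 9 = 7 completes the 16 across.
No cell is forced outright now. (3,1) can only be 7 or 8 (the digits allowed by both its 11 across and its 29 down). If (3,1) = 7: then (3,2) would have to be in {4} for the 11 across but in {3,5} for the 17 down — contradiction. So (3,1) = 8.
(3,2) = 11 − 8 = 3 completes the 11 across.
(4,1) = 29 − 22 = 7 completes the 29 down.
(4,2) = 12 − 7 = 5 completes the 12 across.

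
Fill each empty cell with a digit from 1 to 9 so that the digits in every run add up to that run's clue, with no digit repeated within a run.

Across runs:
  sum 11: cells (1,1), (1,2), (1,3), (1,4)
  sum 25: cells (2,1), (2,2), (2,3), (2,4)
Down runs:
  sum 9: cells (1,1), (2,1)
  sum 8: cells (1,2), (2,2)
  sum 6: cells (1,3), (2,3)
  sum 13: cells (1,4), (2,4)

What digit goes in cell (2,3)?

11 in 4 cells must be {1,2,3,5}.
Only 5 fits (1,4) under both its across sum 11 and down sum 13.
(2,4) = 13 − 5 = 8 completes the 13 down.
Nothing is forced directly, so branch on (1,3), whose candidates are 1 or 2. If (1,3) = 1: that forces (2,3) = 5, (2,1) = 3, after which (2,2) would have to be in {9} for the 25 across but in {1,2,3,5,6,7} for the 8 down — contradiction. So (1,3) = 2.
(2,3) = 6 − 2 = 4 completes the 6 down.

4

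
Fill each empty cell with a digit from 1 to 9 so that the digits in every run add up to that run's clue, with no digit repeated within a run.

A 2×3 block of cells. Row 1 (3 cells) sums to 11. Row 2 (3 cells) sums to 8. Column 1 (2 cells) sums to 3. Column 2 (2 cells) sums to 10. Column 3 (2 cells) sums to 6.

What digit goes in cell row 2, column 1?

3 in 2 cells must be {1,2}.
Nothing is forced directly, so branch on (1,1), whose candidates are 1 or 2. If (1,1) = 1: that forces (2,1) = 2, (2,2) = 1, (2,3) = 5, after which (1,2) would have to be in {2,3,4,6,7,8} for the 11 across but in {9} for the 10 down — contradiction. So (1,1) = 2.
(2,1) = 3 − 2 = 1 completes the 3 down.
Nothing is forced directly, so branch on (1,3), whose candidates are 1 or 4 or 5. If (1,3) = 4: then (1,2) would have to be in {5} for the 11 across but in {1,2,3,4,6,7,8,9} for the 10 down — contradiction. If (1,3) = 5: that forces (1,2) = 4, after which (2,2) would have to be in {2,3,4,5} for the 8 across but in {6} for the 10 down — contradiction. So (1,3) = 1.
(1,2) = 11 − 3 = 8 completes the 11 across.
(2,2) = 10 − 8 = 2 completes the 10 down.
(2,3) = 8 − 3 = 5 completes the 8 across.

1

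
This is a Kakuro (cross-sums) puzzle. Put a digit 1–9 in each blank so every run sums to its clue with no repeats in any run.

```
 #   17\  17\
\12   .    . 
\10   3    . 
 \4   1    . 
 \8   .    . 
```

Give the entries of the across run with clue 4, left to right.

1, 3

4 in 2 cells must be {1,3}.
R2C2 = 10 − 3 = 7 completes the 10 across.
R3C2 = 4 − 1 = 3 completes the 4 across.
Given what's placed, R1C2 must be 5 to fit the 12 across and 17 down.
R4C2 = 17 − 15 = 2 completes the 17 down.
R1C1 = 12 − 5 = 7 completes the 12 across.
R4C1 = 8 − 2 = 6 completes the 8 across.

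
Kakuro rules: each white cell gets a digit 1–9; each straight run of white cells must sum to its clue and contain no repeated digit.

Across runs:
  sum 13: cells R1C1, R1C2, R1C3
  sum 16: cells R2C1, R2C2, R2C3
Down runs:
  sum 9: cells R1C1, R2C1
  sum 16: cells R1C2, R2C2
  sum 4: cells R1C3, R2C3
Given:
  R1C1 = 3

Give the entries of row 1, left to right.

3 9 1

16 in 2 cells must be {7,9}; 4 in 2 cells must be {1,3}.
R1C2 = 9: the only remaining digit allowed by both the 13 across and the 16 down.
R1C3 = 13 − 12 = 1 completes the 13 across.
R2C1 = 9 − 3 = 6 completes the 9 down.
R2C2 = 16 − 9 = 7 completes the 16 down.
R2C3 = 16 − 13 = 3 completes the 16 across.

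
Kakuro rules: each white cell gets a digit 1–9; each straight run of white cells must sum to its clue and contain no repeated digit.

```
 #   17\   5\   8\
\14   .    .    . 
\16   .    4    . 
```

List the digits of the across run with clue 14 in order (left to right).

8 1 5

17 in 2 cells must be {8,9}.
R1C2 = 5 − 4 = 1 completes the 5 down.
Given what's placed, R2C1 must be 9 to fit the 16 across and 17 down.
R2C3 = 16 − 13 = 3 completes the 16 across.
R1C1 = 17 − 9 = 8 completes the 17 down.
R1C3 = 14 − 9 = 5 completes the 14 across.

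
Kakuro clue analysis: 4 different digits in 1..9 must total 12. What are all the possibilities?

{1,2,3,6}; {1,2,4,5}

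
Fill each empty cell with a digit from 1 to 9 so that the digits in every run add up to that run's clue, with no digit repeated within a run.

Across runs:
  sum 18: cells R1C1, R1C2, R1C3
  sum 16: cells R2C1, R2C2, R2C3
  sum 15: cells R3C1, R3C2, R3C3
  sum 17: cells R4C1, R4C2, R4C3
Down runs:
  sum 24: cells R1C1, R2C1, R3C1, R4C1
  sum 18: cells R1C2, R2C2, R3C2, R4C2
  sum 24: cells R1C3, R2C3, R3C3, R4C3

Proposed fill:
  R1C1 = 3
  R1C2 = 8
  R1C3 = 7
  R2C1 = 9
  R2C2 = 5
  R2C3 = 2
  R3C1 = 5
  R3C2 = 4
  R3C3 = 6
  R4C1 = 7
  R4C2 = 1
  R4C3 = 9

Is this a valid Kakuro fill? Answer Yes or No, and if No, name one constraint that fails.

Across: 3+8+7=18; 9+5+2=16; 5+4+6=15; 7+1+9=17. Down: 3+9+5+7=24; 8+5+4+1=18; 7+2+6+9=24. No digit repeats within any run.

Yes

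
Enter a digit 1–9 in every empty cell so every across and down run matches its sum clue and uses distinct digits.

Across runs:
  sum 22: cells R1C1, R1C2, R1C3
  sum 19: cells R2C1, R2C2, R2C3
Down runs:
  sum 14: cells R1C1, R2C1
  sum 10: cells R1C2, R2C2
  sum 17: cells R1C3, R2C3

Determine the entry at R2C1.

9

17 in 2 cells must be {8,9}.
Nothing is forced directly, so branch on R1C3, whose candidates are 8 or 9. If R1C3 = 8: that forces R1C2 = 9, after which R2C2 would have to be in {2,3,4,5,6,7,8,9} for the 19 across but in {1} for the 10 down — contradiction. So R1C3 = 9.
R2C3 = 17 − 9 = 8 completes the 17 down.
Nothing is forced directly, so branch on R1C1, whose candidates are 5 or 6 or 8. If R1C1 = 6: that forces R1C2 = 7, after which R2C1 would have to be in {2,4,5,6,7,9} for the 19 across but in {8} for the 14 down — contradiction. If R1C1 = 8: then R1C2 would have to be in {5} for the 22 across but in {1,2,3,4,6,7,8,9} for the 10 down — contradiction. So R1C1 = 5.
R1C2 = 22 − 14 = 8 completes the 22 across.
R2C1 = 14 − 5 = 9 completes the 14 down.
R2C2 = 19 − 17 = 2 completes the 19 across.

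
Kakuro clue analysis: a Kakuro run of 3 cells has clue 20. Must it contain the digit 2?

No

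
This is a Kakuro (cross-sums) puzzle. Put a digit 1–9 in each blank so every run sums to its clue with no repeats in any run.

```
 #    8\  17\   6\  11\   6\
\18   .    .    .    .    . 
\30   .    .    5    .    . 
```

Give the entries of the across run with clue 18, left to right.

17 in 2 cells must be {8,9}.
Only 8 fits R1C2 under both its across sum 18 and down sum 17.
R1C3 = 6 − 5 = 1 completes the 6 down.
R2C2 = 17 − 8 = 9 completes the 17 down.
Nothing is forced directly, so branch on R1C1, whose candidates are 2 or 3. If R1C1 = 3: then R2C1 would have to be in {1,2,3,6,7,8} for the 30 across but in {5} for the 8 down — contradiction. So R1C1 = 2.
R1C5 = 4: the only remaining digit allowed by both the 18 across and the 6 down.
R2C1 = 8 − 2 = 6 completes the 8 down.
R2C5 = 6 − 4 = 2 completes the 6 down.
R1C4 = 18 − 15 = 3 completes the 18 across.

2, 8, 1, 3, 4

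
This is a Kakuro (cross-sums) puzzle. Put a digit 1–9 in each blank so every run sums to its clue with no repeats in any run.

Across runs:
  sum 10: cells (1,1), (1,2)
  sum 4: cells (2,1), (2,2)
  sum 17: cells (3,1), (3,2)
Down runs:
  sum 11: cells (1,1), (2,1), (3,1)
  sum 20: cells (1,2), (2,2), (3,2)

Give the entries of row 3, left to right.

4 in 2 cells must be {1,3}; 17 in 2 cells must be {8,9}.
The 4 across and the 20 down share only 3, so (2,2) = 3.
The 17 across and the 11 down share only 8, so (3,1) = 8.
(3,2) = 17 − 8 = 9 completes the 17 across.
(1,2) = 20 − 12 = 8 completes the 20 down.
(2,1) = 4 − 3 = 1 completes the 4 across.
(1,1) = 10 − 8 = 2 completes the 10 across.

8 9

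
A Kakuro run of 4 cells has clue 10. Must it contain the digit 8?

No

The only way to make 10 from 4 distinct digits is {1,2,3,4}, which does not contain 8.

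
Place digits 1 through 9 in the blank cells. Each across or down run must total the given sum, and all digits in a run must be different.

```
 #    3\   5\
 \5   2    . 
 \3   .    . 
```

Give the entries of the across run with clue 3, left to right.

3 in 2 cells must be {1,2}.
R1C2 = 5 − 2 = 3 completes the 5 across.
R2C1 = 3 − 2 = 1 completes the 3 down.
R2C2 = 3 − 1 = 2 completes the 3 across.

1 2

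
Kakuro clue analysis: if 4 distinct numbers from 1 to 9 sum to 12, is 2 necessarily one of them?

Every partition of 12 into 4 distinct digits includes 2: {1,2,3,6}, {1,2,4,5}.

Yes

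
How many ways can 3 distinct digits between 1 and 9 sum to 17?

7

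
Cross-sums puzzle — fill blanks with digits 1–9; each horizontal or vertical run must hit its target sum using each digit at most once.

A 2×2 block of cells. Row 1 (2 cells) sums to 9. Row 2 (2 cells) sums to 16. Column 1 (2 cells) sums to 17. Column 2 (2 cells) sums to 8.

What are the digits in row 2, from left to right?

9 7

16 in 2 cells must be {7,9}; 17 in 2 cells must be {8,9}.
The 9 across and the 17 down share only 8, so (1,1) = 8.
(1,2) = 9 − 8 = 1 completes the 9 across.
(2,1) = 17 − 8 = 9 completes the 17 down.
(2,2) = 16 − 9 = 7 completes the 16 across.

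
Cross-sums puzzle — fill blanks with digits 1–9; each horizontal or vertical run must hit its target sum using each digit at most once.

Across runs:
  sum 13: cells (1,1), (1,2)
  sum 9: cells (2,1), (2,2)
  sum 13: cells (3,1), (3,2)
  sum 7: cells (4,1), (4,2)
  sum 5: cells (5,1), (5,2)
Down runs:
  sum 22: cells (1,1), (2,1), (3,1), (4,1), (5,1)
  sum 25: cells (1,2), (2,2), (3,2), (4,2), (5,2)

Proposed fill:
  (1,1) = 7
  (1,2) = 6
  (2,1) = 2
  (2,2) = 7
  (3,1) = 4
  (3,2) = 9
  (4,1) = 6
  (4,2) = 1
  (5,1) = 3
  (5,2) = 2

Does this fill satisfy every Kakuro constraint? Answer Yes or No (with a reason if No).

Yes

Across: 7+6=13; 2+7=9; 4+9=13; 6+1=7; 3+2=5. Down: 7+2+4+6+3=22; 6+7+9+1+2=25. No digit repeats within any run.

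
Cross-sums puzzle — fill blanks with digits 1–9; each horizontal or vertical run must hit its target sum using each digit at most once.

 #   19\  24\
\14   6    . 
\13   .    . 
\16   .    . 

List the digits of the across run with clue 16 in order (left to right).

9 7

16 in 2 cells must be {7,9}; 24 in 3 cells must be {7,8,9}.
R1C2 = 14 − 6 = 8 completes the 14 across.
R3C1 = 9: the only remaining digit allowed by both the 16 across and the 19 down.
R3C2 = 16 − 9 = 7 completes the 16 across.
R2C1 = 19 − 15 = 4 completes the 19 down.
R2C2 = 13 − 4 = 9 completes the 13 across.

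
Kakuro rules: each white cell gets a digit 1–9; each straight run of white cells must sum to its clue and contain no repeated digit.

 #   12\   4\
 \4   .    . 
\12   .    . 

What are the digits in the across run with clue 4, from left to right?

3 1

4 in 2 cells must be {1,3}.
The 4 across and the 12 down share only 3, so R1C1 = 3.
R1C2 = 4 − 3 = 1 completes the 4 across.
R2C1 = 12 − 3 = 9 completes the 12 down.
R2C2 = 12 − 9 = 3 completes the 12 across.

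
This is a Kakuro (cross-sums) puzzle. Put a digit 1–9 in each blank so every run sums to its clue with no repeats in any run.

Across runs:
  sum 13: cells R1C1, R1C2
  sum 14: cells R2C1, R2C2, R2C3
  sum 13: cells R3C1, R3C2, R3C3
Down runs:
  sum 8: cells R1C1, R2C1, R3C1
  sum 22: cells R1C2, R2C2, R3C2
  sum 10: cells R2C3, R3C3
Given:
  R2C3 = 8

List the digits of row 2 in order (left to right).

1 5 8

R2C2 = 5: the only remaining digit allowed by both the 14 across and the 22 down.
R3C3 = 10 − 8 = 2 completes the 10 down.
R2C1 = 14 − 13 = 1 completes the 14 across.
R3C2 = 8: the only remaining digit allowed by both the 13 across and the 22 down.
R1C2 = 22 − 13 = 9 completes the 22 down.
R3C1 = 13 − 10 = 3 completes the 13 across.
R1C1 = 13 − 9 = 4 completes the 13 across.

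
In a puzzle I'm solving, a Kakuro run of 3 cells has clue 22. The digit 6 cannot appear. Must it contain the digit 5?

Yes

The only way to make 22 from 3 distinct digits under that restriction is {5,8,9}, which contains 5.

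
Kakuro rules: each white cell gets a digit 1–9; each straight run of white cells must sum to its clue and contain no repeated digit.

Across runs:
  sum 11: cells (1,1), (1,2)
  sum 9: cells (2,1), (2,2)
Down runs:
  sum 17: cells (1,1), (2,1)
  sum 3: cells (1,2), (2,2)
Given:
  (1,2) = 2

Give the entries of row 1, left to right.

17 in 2 cells must be {8,9}; 3 in 2 cells must be {1,2}.
(1,1) = 11 − 2 = 9 completes the 11 across.
(2,1) = 17 − 9 = 8 completes the 17 down.
(2,2) = 9 − 8 = 1 completes the 9 across.

9 2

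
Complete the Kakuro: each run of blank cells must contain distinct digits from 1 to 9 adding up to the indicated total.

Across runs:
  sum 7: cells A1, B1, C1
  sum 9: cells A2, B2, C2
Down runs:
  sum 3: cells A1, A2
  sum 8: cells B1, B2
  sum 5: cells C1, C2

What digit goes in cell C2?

7 in 3 cells must be {1,2,4}; 3 in 2 cells must be {1,2}.
Nothing is forced directly, so branch on A1, whose candidates are 1 or 2. If A1 = 2: that forces B1 = 1, C1 = 4, A2 = 1, after which B2 would have to be in {2,3,5,6} for the 9 across but in {7} for the 8 down — contradiction. So A1 = 1.
Given what's placed, B1 must be 2 to fit the 7 across and 8 down.
C1 = 7 − 3 = 4 completes the 7 across.
A2 = 3 − 1 = 2 completes the 3 down.
B2 = 8 − 2 = 6 completes the 8 down.
C2 = 9 − 8 = 1 completes the 9 across.

1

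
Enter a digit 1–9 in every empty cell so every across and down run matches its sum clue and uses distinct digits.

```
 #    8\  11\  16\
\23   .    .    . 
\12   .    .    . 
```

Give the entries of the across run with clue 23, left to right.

6 8 9

23 in 3 cells must be {6,8,9}; 16 in 2 cells must be {7,9}.
The 23 across and the 8 down share only 6, so R1C1 = 6.
Given what's placed, R1C3 must be 9 to fit the 23 across and 16 down.
R2C1 = 8 − 6 = 2 completes the 8 down.
R2C3 = 16 − 9 = 7 completes the 16 down.
R1C2 = 23 − 15 = 8 completes the 23 across.
R2C2 = 12 − 9 = 3 completes the 12 across.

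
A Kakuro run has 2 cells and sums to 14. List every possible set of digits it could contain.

{5,9}; {6,8}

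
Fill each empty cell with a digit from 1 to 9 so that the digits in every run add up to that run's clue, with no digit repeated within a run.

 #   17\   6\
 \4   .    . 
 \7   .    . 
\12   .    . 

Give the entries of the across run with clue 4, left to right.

3, 1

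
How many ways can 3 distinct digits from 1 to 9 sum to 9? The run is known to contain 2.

3 distinct digits from 1–9 sum between 6 and 24.
Keeping only sets containing 2.
Enumerating: {1,2,6}, {2,3,4}.

2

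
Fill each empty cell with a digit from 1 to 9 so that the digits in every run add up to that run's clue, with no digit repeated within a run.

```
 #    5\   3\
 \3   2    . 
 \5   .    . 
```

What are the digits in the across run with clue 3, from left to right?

3 in 2 cells must be {1,2}.
R1C2 = 3 − 2 = 1 completes the 3 across.
R2C1 = 5 − 2 = 3 completes the 5 down.
R2C2 = 5 − 3 = 2 completes the 5 across.

2 1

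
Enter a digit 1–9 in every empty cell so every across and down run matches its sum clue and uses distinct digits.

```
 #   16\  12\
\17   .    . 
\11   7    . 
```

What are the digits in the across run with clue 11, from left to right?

17 in 2 cells must be {8,9}; 16 in 2 cells must be {7,9}.
R1C1 = 16 − 7 = 9 completes the 16 down.
R1C2 = 17 − 9 = 8 completes the 17 across.
R2C2 = 11 − 7 = 4 completes the 11 across.

7, 4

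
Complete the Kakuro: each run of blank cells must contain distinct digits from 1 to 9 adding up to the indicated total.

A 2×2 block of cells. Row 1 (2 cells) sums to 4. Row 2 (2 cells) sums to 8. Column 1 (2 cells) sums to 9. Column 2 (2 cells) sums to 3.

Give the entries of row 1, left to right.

4 in 2 cells must be {1,3}; 3 in 2 cells must be {1,2}.
The 4 across and the 3 down share only 1, so (1,2) = 1.
(2,2) = 3 − 1 = 2 completes the 3 down.
(1,1) = 4 − 1 = 3 completes the 4 across.
(2,1) = 8 − 2 = 6 completes the 8 across.

3, 1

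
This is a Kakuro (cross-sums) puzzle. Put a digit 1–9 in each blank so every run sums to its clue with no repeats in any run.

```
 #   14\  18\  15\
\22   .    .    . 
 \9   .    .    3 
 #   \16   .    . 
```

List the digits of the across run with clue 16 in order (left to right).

9 7

16 in 2 cells must be {7,9}.
Given what's placed, R2C1 must be 5 to fit the 9 across and 14 down.
R2C2 = 9 − 8 = 1 completes the 9 across.
R3C2 = 9: the only remaining digit allowed by both the 16 across and the 18 down.
R3C3 = 16 − 9 = 7 completes the 16 across.
R1C1 = 14 − 5 = 9 completes the 14 down.
R1C2 = 18 − 10 = 8 completes the 18 down.
R1C3 = 22 − 17 = 5 completes the 22 across.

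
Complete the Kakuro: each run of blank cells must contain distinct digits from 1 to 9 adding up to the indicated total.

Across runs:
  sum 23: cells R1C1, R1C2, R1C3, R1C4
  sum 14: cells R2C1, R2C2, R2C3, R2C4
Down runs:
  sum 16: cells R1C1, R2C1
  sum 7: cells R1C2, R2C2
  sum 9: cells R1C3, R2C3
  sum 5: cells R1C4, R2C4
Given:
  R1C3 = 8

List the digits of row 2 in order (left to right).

7, 2, 1, 4

16 in 2 cells must be {7,9}.
The 14 across and the 16 down share only 7, so R2C1 = 7.
R2C3 = 9 − 8 = 1 completes the 9 down.
R1C1 = 16 − 7 = 9 completes the 16 down.
Nothing is forced directly, so branch on R2C2, whose candidates are 2 or 4. If R2C2 = 4: then R1C2 would have to be in {1,2,4,5} for the 23 across but in {3} for the 7 down — contradiction. So R2C2 = 2.
R1C2 = 7 − 2 = 5 completes the 7 down.
R1C4 = 23 − 22 = 1 completes the 23 across.
R2C4 = 14 − 10 = 4 completes the 14 across.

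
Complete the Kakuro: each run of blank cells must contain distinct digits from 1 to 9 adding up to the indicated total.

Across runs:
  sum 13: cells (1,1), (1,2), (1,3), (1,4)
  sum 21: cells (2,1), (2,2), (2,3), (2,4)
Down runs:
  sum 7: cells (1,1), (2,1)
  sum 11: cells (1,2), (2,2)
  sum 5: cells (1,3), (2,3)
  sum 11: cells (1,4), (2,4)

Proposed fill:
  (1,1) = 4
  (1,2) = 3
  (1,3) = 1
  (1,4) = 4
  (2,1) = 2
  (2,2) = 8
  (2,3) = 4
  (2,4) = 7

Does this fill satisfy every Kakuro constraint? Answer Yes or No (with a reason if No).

No — the across run (1,1)–(1,4) sums to 12, not 13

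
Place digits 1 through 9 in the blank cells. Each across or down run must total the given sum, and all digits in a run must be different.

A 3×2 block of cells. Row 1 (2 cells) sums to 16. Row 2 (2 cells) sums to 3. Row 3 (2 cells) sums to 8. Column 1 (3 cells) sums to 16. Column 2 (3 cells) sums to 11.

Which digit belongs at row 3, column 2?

16 in 2 cells must be {7,9}; 3 in 2 cells must be {1,2}.
The 16 across and the 11 down share only 7, so (1,2) = 7.
Given what's placed, (2,2) must be 1 to fit the 3 across and 11 down.
(3,2) = 11 − 8 = 3 completes the 11 down.
(1,1) = 16 − 7 = 9 completes the 16 across.
(2,1) = 3 − 1 = 2 completes the 3 across.
(3,1) = 8 − 3 = 5 completes the 8 across.

3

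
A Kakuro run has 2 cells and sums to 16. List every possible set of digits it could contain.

{7,9}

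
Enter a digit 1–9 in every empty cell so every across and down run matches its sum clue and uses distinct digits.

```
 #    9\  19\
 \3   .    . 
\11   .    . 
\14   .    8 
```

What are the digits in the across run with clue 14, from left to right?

3 in 2 cells must be {1,2}.
Given what's placed, R1C2 must be 2 to fit the 3 across and 19 down.
R2C2 = 19 − 10 = 9 completes the 19 down.
R3C1 = 14 − 8 = 6 completes the 14 across.
R1C1 = 3 − 2 = 1 completes the 3 across.
R2C1 = 11 − 9 = 2 completes the 11 across.

6 8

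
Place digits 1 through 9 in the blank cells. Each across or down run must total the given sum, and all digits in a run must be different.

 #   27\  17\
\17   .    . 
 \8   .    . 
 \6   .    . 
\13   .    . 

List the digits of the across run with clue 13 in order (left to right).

7 6

17 in 2 cells must be {8,9}.
Nothing is forced directly, so branch on R3C1, whose candidates are 4 or 5. If R3C1 = 4: that forces R2C1 = 6, R2C2 = 2, after which R3C2 would have to be in {2} for the 6 across but in {1,3,4,5,6,7,8,9} for the 17 down — contradiction. So R3C1 = 5.
Given what's placed, R1C1 must be 9 to fit the 17 across and 27 down.
R1C2 = 17 − 9 = 8 completes the 17 across.
R3C2 = 6 − 5 = 1 completes the 6 across.
No cell is forced outright now. R2C1 can only be 6 or 7 (the digits allowed by both its 8 across and its 27 down). If R2C1 = 7: then R2C2 would have to be in {1} for the 8 across but in {2,3,5,6} for the 17 down — contradiction. So R2C1 = 6.
R2C2 = 8 − 6 = 2 completes the 8 across.
R4C1 = 27 − 20 = 7 completes the 27 down.
R4C2 = 13 − 7 = 6 completes the 13 across.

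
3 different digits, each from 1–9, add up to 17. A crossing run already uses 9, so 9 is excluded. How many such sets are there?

3 distinct digits from 1–9 sum between 6 and 24.
Dropping sets that contain 9.
Enumerating: {2,7,8}, {3,6,8}, {4,5,8}, {4,6,7}.

4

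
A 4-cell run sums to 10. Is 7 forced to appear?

No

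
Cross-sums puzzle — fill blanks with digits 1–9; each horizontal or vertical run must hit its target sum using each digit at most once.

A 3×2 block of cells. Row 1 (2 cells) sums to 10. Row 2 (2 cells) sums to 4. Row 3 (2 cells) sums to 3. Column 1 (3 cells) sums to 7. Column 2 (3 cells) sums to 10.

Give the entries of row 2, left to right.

4 in 2 cells must be {1,3}; 3 in 2 cells must be {1,2}; 7 in 3 cells must be {1,2,4}.
The 4 across and the 7 down share only 1, so (2,1) = 1.
(2,2) = 4 − 1 = 3 completes the 4 across.
Given what's placed, (3,1) must be 2 to fit the 3 across and 7 down.
(3,2) = 3 − 2 = 1 completes the 3 across.
(1,1) = 7 − 3 = 4 completes the 7 down.
(1,2) = 10 − 4 = 6 completes the 10 across.

1 3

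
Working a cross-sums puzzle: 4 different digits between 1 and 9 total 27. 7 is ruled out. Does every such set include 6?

Yes

The only way to make 27 from 4 distinct digits under that restriction is {4,6,8,9}, which contains 6.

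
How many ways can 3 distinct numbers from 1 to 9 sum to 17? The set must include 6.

3

3 distinct digits from 1–9 sum between 6 and 24.
Keeping only sets containing 6.
Enumerating: {2,6,9}, {3,6,8}, {4,6,7}.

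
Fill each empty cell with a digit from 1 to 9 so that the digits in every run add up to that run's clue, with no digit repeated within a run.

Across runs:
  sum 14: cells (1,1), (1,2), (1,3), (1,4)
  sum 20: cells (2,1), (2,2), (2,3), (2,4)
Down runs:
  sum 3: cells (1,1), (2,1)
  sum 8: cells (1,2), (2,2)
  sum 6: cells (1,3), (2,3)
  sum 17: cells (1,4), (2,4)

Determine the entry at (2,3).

3 in 2 cells must be {1,2}; 17 in 2 cells must be {8,9}.
Only 8 fits (1,4) under both its across sum 14 and down sum 17.
(2,4) = 17 − 8 = 9 completes the 17 down.
Nothing is forced directly, so branch on (1,1), whose candidates are 1 or 2. If (1,1) = 2: that forces (1,3) = 1, (2,1) = 1, after which (2,3) would have to be in {2,3,4,6,7,8} for the 20 across but in {5} for the 6 down — contradiction. So (1,1) = 1.
(1,3) = 2: the only remaining digit allowed by both the 14 across and the 6 down.
(2,1) = 3 − 1 = 2 completes the 3 down.
(2,3) = 6 − 2 = 4 completes the 6 down.

4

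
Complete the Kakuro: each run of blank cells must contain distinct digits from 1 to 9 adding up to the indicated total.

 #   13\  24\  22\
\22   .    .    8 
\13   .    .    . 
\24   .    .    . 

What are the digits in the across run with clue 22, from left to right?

5 9 8

24 in 3 cells must be {7,8,9}.
R1C2 = 9: the only remaining digit allowed by both the 22 across and the 24 down.
Given what's placed, R3C3 must be 9 to fit the 24 across and 22 down.
R1C1 = 22 − 17 = 5 completes the 22 across.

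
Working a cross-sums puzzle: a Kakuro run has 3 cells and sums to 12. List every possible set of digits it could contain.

3 distinct digits from 1–9 sum between 6 and 24.

{1,2,9}; {1,3,8}; {1,4,7}; {1,5,6}; {2,3,7}; {2,4,6}; {3,4,5}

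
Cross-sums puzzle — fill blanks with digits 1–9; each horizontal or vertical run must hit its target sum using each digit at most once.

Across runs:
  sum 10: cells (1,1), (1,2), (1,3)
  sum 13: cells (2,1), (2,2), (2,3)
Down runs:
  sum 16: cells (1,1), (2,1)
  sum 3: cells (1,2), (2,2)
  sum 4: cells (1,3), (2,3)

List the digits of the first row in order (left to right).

16 in 2 cells must be {7,9}; 3 in 2 cells must be {1,2}; 4 in 2 cells must be {1,3}.
The 10 across and the 16 down share only 7, so (1,1) = 7.
Given what's placed, (1,3) must be 1 to fit the 10 across and 4 down.
(2,1) = 16 − 7 = 9 completes the 16 down.
(2,2) = 1: the only remaining digit allowed by both the 13 across and the 3 down.
(2,3) = 13 − 10 = 3 completes the 13 across.
(1,2) = 10 − 8 = 2 completes the 10 across.

7, 2, 1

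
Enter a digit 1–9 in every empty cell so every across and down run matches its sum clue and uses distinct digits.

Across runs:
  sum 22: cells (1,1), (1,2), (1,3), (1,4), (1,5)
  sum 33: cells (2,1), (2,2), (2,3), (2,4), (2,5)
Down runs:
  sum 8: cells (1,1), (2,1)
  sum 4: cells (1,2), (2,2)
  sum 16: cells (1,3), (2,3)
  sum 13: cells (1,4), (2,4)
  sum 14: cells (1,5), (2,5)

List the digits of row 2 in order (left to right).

6, 3, 7, 9, 8

4 in 2 cells must be {1,3}; 16 in 2 cells must be {7,9}.
Only 3 fits (2,2) under both its across sum 33 and down sum 4.
(1,2) = 4 − 3 = 1 completes the 4 down.
Nothing is forced directly, so branch on (2,1), whose candidates are 6 or 7. If (2,1) = 7: then (1,1) would have to be in {2,3,4,5,6,7,8,9} for the 22 across but in {1} for the 8 down — contradiction. So (2,1) = 6.
(1,1) = 8 − 6 = 2 completes the 8 down.
No cell is forced outright now. (1,3) can only be 7 or 9 (the digits allowed by both its 22 across and its 16 down). If (1,3) = 7: that forces (2,3) = 9, (2,5) = 8, after which (1,5) would have to be in {3,4,8,9} for the 22 across but in {6} for the 14 down — contradiction. So (1,3) = 9.
Given what's placed, (1,5) must be 6 to fit the 22 across and 14 down.
(2,3) = 16 − 9 = 7 completes the 16 down.
(2,5) = 14 − 6 = 8 completes the 14 down.
(1,4) = 22 − 18 = 4 completes the 22 across.
(2,4) = 33 − 24 = 9 completes the 33 across.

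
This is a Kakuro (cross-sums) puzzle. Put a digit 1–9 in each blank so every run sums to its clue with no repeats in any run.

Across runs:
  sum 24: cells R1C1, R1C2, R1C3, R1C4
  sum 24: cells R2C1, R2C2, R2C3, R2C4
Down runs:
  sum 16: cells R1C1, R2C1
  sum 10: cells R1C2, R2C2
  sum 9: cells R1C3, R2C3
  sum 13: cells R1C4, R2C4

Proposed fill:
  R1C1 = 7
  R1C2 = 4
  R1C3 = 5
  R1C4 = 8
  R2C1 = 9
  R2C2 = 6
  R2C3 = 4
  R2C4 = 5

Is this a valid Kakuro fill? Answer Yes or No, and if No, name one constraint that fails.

Yes

Across: 7+4+5+8=24; 9+6+4+5=24. Down: 7+9=16; 4+6=10; 5+4=9; 8+5=13. No digit repeats within any run.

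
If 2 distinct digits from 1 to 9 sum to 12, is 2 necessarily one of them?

No

Counterexample: {3,9} sums to 12 without using 2.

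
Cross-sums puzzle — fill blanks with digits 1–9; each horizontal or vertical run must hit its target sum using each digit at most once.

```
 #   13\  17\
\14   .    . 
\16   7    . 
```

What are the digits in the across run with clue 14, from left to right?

6 8

16 in 2 cells must be {7,9}; 17 in 2 cells must be {8,9}.
R1C1 = 13 − 7 = 6 completes the 13 down.
R1C2 = 14 − 6 = 8 completes the 14 across.
R2C2 = 16 − 7 = 9 completes the 16 across.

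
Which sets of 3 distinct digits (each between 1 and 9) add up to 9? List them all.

3 distinct digits from 1–9 sum between 6 and 24.

{1,2,6}; {1,3,5}; {2,3,4}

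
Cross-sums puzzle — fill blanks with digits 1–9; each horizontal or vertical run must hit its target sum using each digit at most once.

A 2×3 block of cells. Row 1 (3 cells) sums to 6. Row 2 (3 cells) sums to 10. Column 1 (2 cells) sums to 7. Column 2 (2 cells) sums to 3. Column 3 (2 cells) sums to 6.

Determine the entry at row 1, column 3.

6 in 3 cells must be {1,2,3}; 3 in 2 cells must be {1,2}.
Nothing is forced directly, so branch on (1,2), whose candidates are 1 or 2. If (1,2) = 1: that forces (1,3) = 2, (2,2) = 2, after which (2,3) would have to be in {1,3,5,7} for the 10 across but in {4} for the 6 down — contradiction. So (1,2) = 2.
Given what's placed, (1,3) must be 1 to fit the 6 across and 6 down.
(2,2) = 3 − 2 = 1 completes the 3 down.
(2,3) = 6 − 1 = 5 completes the 6 down.
(1,1) = 6 − 3 = 3 completes the 6 across.
(2,1) = 10 − 6 = 4 completes the 10 across.

1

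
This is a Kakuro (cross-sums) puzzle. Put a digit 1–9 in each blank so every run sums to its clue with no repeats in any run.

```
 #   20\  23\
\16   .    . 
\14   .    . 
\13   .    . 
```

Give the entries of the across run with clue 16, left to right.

7, 9

16 in 2 cells must be {7,9}; 23 in 3 cells must be {6,8,9}.
The 16 across and the 23 down share only 9, so R1C2 = 9.
R1C1 = 16 − 9 = 7 completes the 16 across.
Nothing is forced directly, so branch on R2C2, whose candidates are 6 or 8. If R2C2 = 8: then R2C1 would have to be in {6} for the 14 across but in {4,5,8,9} for the 20 down — contradiction. So R2C2 = 6.
R2C1 = 14 − 6 = 8 completes the 14 across.
R3C1 = 20 − 15 = 5 completes the 20 down.
R3C2 = 13 − 5 = 8 completes the 13 across.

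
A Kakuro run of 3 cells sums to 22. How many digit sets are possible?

2

3 distinct digits from 1–9 sum between 6 and 24.
Enumerating: {5,8,9}, {6,7,9}.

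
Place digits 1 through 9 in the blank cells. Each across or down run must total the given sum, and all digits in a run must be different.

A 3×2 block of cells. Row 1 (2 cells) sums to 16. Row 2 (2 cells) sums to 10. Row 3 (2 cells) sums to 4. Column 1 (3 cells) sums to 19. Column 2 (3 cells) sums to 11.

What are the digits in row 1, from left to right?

9 7

16 in 2 cells must be {7,9}; 4 in 2 cells must be {1,3}.
The 16 across and the 11 down share only 7, so (1,2) = 7.
The 4 across and the 19 down share only 3, so (3,1) = 3.
(3,2) = 4 − 3 = 1 completes the 4 across.
(1,1) = 16 − 7 = 9 completes the 16 across.
(2,1) = 19 − 12 = 7 completes the 19 down.
(2,2) = 10 − 7 = 3 completes the 10 across.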